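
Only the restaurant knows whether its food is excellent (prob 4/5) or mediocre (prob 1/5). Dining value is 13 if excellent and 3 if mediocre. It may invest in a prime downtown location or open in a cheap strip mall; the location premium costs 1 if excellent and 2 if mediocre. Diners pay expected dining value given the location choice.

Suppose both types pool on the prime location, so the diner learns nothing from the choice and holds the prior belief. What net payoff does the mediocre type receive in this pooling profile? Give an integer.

Pooled price premium = 4/5·13 + 1/5·3 = 11.
mediocre pays cost 2 for the prime location, so net payoff = 11 − 2 = 9.

9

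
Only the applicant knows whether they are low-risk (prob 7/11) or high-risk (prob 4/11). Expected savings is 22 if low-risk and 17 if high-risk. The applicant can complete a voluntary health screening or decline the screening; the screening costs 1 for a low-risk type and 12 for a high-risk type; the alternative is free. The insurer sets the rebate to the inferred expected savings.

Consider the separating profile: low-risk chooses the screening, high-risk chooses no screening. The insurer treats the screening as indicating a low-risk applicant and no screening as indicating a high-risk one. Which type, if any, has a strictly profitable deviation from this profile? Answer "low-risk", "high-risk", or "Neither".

Neither

The screening pays 22; no screening pays 17.
low-risk: assigned the screening, nets 22 − 1 = 21; deviating to no screening nets 17.
high-risk: assigned no screening, nets 17; deviating to the screening nets 22 − 12 = 10.
Both types strictly prefer their assigned action; no profitable deviation.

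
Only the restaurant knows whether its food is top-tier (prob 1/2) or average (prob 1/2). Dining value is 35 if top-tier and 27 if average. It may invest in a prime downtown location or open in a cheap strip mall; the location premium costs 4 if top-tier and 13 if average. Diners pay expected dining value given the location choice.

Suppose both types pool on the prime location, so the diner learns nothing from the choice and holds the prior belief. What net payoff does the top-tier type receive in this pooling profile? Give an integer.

Pooled price premium = 1/2·35 + 1/2·27 = 31.
top-tier pays cost 4 for the prime location, so net payoff = 31 − 4 = 27.

27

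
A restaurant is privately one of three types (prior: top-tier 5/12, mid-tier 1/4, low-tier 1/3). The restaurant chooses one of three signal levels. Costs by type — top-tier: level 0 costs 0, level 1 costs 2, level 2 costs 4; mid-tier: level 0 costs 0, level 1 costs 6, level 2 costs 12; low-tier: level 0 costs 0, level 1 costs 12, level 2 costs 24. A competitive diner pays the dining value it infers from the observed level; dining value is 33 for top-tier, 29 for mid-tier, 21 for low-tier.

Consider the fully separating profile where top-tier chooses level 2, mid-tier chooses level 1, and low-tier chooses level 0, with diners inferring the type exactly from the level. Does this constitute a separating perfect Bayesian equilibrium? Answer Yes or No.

Separating price premiums: level 2 → 33, level 1 → 29, level 0 → 21.
top-tier (assigned level 2): level 0: 21 − 0 = 21; level 1: 29 − 2 = 27; level 2: 33 − 4 = 29. top-tier stays.
mid-tier (assigned level 1): level 0: 21 − 0 = 21; level 1: 29 − 6 = 23; level 2: 33 − 12 = 21. mid-tier stays.
low-tier (assigned level 0): level 0: 21 − 0 = 21; level 1: 29 − 12 = 17; level 2: 33 − 24 = 9. low-tier stays.
Every type prefers its assigned level; separation holds.

Yes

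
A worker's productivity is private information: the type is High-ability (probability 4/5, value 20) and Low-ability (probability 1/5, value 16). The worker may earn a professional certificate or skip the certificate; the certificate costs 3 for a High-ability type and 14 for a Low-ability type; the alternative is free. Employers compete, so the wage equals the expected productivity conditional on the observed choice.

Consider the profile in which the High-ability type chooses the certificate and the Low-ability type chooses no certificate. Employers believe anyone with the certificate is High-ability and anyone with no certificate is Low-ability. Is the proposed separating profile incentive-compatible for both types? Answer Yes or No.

Under these beliefs, the certificate earns wage 20 and no certificate earns wage 16.
High-ability: the certificate nets 20 − 3 = 17; no certificate nets 16. High-ability prefers the certificate.
Low-ability: the certificate nets 20 − 14 = 6; no certificate nets 16. Low-ability prefers no certificate.
Neither type deviates, so the separating profile is an equilibrium.

Yes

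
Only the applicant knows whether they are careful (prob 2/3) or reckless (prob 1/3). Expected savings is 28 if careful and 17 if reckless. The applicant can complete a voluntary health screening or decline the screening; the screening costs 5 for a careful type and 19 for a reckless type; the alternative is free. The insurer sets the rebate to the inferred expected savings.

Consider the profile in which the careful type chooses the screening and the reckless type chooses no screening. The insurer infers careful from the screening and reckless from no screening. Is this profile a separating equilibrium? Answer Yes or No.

Under these beliefs, the screening earns rebate 28 and no screening earns rebate 17.
careful: the screening nets 28 − 5 = 23; no screening nets 17. careful prefers the screening.
reckless: the screening nets 28 − 19 = 9; no screening nets 17. reckless prefers no screening.
Neither type deviates, so the separating profile is an equilibrium.

Yes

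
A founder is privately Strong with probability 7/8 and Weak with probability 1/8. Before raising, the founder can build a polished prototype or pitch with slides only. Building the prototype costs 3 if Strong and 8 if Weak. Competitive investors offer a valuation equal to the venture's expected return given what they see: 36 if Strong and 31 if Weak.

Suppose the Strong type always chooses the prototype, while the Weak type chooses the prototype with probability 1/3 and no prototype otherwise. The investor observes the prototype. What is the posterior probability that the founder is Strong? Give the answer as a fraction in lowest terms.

P(the prototype) = (7/8)·1 + (1/8)·(1/3) = 11/12.
By Bayes' rule, P(Strong | the prototype) = (7/8) / (11/12) = 21/22.

21/22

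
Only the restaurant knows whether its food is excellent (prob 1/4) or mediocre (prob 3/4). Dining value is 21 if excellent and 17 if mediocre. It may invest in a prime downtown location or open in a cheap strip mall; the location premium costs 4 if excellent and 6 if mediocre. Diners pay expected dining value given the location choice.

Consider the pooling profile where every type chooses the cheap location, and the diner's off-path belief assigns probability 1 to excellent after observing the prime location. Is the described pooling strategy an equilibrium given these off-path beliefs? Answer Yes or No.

Yes

On path, the diner holds the prior and pays 1/4·21 + 3/4·17 = 18. Off path (the prime location), believing excellent, it pays 21.
excellent: the cheap location nets 18; the prime location nets 21 − 4 = 17. excellent stays.
mediocre: the cheap location nets 18; the prime location nets 21 − 6 = 15. mediocre stays.
No type deviates, so pooling is sustained.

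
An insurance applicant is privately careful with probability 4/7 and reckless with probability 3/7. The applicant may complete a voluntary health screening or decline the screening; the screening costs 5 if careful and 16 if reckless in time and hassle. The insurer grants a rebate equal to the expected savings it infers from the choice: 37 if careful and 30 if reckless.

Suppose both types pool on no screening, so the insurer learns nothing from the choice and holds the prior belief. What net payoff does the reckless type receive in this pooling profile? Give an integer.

34

Pooled rebate = 4/7·37 + 3/7·30 = 34.
reckless pays no cost for no screening, so net payoff = 34.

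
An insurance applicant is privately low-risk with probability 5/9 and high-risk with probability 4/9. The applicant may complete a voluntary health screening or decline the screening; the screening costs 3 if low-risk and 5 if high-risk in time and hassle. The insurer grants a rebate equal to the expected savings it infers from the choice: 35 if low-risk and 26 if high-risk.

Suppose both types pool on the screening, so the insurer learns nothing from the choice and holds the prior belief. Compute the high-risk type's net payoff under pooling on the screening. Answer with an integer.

Pooled rebate = 5/9·35 + 4/9·26 = 31.
high-risk pays cost 5 for the screening, so net payoff = 31 − 5 = 26.

26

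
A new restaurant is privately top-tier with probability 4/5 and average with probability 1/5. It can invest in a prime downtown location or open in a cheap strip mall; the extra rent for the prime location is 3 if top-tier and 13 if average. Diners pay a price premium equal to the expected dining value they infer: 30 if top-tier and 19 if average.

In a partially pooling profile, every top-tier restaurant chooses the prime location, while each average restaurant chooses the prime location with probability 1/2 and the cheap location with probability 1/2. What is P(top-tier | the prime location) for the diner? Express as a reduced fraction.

8/9

P(the prime location) = (4/5)·1 + (1/5)·(1/2) = 9/10.
By Bayes' rule, P(top-tier | the prime location) = (4/5) / (9/10) = 8/9.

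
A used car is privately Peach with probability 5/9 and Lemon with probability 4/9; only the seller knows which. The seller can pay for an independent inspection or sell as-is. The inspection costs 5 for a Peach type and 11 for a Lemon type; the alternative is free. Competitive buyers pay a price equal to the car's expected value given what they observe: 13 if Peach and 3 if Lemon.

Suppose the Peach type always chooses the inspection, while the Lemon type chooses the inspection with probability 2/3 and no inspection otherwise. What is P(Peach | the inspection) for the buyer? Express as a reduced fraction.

P(the inspection) = (5/9)·1 + (4/9)·(2/3) = 23/27.
By Bayes' rule, P(Peach | the inspection) = (5/9) / (23/27) = 15/23.

15/23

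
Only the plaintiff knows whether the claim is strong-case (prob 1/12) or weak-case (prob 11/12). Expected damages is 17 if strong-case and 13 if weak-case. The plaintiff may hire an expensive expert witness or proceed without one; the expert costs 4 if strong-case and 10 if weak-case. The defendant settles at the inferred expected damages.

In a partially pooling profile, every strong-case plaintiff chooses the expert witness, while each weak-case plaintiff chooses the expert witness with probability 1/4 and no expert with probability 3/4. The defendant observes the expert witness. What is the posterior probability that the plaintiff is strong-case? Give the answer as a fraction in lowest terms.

4/15

P(the expert witness) = (1/12)·1 + (11/12)·(1/4) = 5/16.
By Bayes' rule, P(strong-case | the expert witness) = (1/12) / (5/16) = 4/15.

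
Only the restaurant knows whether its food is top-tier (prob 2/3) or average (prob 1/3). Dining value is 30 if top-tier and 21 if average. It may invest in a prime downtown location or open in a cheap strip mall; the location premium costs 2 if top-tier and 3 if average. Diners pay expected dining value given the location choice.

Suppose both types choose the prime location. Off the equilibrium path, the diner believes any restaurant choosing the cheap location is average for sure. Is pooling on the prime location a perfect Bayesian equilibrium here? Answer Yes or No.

Yes

On path, the diner holds the prior and pays 2/3·30 + 1/3·21 = 27. Off path (the cheap location), believing average, it pays 21.
top-tier: the prime location nets 27 − 2 = 25; the cheap location nets 21. top-tier stays.
average: the prime location nets 27 − 3 = 24; the cheap location nets 21. average stays.
No type deviates, so pooling is sustained.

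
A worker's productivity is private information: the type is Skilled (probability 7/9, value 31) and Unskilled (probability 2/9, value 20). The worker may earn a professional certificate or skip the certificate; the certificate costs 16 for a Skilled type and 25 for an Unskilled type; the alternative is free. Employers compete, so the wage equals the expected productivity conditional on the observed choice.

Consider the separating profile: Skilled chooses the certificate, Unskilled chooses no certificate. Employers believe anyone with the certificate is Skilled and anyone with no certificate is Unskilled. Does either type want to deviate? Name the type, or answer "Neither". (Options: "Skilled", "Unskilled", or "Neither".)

The certificate pays 31; no certificate pays 20.
Skilled: assigned the certificate, nets 31 − 16 = 15; deviating to no certificate nets 20.
Unskilled: assigned no certificate, nets 20; deviating to the certificate nets 31 − 25 = 6.
The Skilled type gains 5 by deviating.

Skilled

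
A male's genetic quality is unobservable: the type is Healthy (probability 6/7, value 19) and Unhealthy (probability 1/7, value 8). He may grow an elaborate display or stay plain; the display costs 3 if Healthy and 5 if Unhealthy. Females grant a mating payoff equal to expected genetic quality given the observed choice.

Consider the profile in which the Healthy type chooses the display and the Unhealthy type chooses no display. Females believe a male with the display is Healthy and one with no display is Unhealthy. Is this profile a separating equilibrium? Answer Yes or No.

No

Under these beliefs, the display earns mating payoff 19 and no display earns mating payoff 8.
Healthy: the display nets 19 − 3 = 16; no display nets 8. Healthy prefers the display.
Unhealthy: the display nets 19 − 5 = 14; no display nets 8. Unhealthy would deviate to the display.
Unhealthy has a profitable deviation, so the profile is not an equilibrium.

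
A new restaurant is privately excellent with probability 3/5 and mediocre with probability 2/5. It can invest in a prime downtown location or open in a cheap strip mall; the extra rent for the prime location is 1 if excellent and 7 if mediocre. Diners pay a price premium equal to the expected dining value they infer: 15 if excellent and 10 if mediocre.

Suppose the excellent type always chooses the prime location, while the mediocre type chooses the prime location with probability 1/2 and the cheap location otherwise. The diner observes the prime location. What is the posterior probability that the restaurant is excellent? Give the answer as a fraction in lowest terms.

3/4

P(the prime location) = (3/5)·1 + (2/5)·(1/2) = 4/5.
By Bayes' rule, P(excellent | the prime location) = (3/5) / (4/5) = 3/4.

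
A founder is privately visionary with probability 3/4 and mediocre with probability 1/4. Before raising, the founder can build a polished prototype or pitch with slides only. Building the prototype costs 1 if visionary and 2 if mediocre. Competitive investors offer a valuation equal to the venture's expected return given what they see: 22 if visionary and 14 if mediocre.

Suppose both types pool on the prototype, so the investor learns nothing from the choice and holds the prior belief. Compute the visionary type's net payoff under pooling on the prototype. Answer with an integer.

Pooled valuation = 3/4·22 + 1/4·14 = 20.
visionary pays cost 1 for the prototype, so net payoff = 20 − 1 = 19.

19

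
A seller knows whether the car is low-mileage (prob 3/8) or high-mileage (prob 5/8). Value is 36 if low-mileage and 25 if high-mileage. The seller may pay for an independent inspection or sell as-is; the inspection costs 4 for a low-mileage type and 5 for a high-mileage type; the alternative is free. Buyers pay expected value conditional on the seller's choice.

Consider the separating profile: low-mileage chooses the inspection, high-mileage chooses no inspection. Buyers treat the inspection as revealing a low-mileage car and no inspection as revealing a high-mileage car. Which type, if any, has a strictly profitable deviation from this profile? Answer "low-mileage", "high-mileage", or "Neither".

The inspection pays 36; no inspection pays 25.
low-mileage: assigned the inspection, nets 36 − 4 = 32; deviating to no inspection nets 25.
high-mileage: assigned no inspection, nets 25; deviating to the inspection nets 36 − 5 = 31.
The high-mileage type gains 6 by deviating.

high-mileage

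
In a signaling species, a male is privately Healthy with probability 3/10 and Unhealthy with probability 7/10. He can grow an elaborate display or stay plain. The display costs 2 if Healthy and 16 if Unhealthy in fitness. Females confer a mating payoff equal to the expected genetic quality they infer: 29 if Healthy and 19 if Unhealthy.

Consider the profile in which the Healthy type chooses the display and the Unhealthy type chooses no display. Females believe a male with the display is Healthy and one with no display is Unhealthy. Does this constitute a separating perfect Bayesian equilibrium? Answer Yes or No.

Under these beliefs, the display earns mating payoff 29 and no display earns mating payoff 19.
Healthy: the display nets 29 − 2 = 27; no display nets 19. Healthy prefers the display.
Unhealthy: the display nets 29 − 16 = 13; no display nets 19. Unhealthy prefers no display.
Neither type deviates, so the separating profile is an equilibrium.

Yes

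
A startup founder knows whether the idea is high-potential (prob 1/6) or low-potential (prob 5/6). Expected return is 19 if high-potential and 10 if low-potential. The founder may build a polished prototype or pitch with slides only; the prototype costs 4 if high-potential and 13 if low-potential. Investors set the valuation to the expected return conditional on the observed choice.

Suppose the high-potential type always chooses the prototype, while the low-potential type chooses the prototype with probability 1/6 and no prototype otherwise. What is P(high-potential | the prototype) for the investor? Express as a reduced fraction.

6/11

P(the prototype) = (1/6)·1 + (5/6)·(1/6) = 11/36.
By Bayes' rule, P(high-potential | the prototype) = (1/6) / (11/36) = 6/11.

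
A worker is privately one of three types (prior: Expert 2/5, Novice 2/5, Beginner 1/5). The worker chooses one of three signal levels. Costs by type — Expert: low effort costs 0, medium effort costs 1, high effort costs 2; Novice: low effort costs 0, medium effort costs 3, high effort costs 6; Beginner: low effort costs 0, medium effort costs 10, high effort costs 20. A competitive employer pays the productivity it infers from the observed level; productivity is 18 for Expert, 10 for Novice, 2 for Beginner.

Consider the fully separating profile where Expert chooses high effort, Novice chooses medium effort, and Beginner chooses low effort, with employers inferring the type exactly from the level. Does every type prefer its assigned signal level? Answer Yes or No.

No

Separating wages: high effort → 18, medium effort → 10, low effort → 2.
Expert (assigned high effort): low effort: 2 − 0 = 2; medium effort: 10 − 1 = 9; high effort: 18 − 2 = 16. Expert stays.
Novice (assigned medium effort): low effort: 2 − 0 = 2; medium effort: 10 − 3 = 7; high effort: 18 − 6 = 12. Novice prefers high effort.
Beginner (assigned low effort): low effort: 2 − 0 = 2; medium effort: 10 − 10 = 0; high effort: 18 − 20 = -2. Beginner stays.
At least one type deviates; the separating profile fails.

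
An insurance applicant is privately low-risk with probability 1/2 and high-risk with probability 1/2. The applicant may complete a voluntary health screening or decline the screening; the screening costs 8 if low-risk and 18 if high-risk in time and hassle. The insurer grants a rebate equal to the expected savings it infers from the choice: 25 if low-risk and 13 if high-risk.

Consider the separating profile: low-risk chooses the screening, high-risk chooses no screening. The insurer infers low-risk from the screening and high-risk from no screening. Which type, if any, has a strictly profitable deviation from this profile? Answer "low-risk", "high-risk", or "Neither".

The screening pays 25; no screening pays 13.
low-risk: assigned the screening, nets 25 − 8 = 17; deviating to no screening nets 13.
high-risk: assigned no screening, nets 13; deviating to the screening nets 25 − 18 = 7.
Both types strictly prefer their assigned action; no profitable deviation.

Neither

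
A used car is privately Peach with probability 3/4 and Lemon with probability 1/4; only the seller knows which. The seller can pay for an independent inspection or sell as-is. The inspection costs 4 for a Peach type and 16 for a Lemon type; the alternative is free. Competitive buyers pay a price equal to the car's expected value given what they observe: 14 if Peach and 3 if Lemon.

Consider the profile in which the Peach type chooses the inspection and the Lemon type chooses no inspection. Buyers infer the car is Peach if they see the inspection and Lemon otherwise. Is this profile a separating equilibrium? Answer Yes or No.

Under these beliefs, the inspection earns price 14 and no inspection earns price 3.
Peach: the inspection nets 14 − 4 = 10; no inspection nets 3. Peach prefers the inspection.
Lemon: the inspection nets 14 − 16 = -2; no inspection nets 3. Lemon prefers no inspection.
Neither type deviates, so the separating profile is an equilibrium.

Yes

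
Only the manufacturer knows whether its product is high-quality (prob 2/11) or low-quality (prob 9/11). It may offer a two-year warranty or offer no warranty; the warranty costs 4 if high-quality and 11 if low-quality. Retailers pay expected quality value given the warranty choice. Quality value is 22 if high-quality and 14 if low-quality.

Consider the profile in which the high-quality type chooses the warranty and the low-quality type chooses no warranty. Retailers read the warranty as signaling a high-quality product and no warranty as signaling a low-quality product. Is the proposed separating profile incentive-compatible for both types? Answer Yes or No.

Yes

Under these beliefs, the warranty earns price 22 and no warranty earns price 14.
high-quality: the warranty nets 22 − 4 = 18; no warranty nets 14. high-quality prefers the warranty.
low-quality: the warranty nets 22 − 11 = 11; no warranty nets 14. low-quality prefers no warranty.
Neither type deviates, so the separating profile is an equilibrium.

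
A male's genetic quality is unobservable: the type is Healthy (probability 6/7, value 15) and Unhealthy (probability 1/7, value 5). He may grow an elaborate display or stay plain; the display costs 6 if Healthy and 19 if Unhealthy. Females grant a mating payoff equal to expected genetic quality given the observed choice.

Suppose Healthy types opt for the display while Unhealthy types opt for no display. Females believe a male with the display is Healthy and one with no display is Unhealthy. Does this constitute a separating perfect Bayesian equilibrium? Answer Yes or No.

Under these beliefs, the display earns mating payoff 15 and no display earns mating payoff 5.
Healthy: the display nets 15 − 6 = 9; no display nets 5. Healthy prefers the display.
Unhealthy: the display nets 15 − 19 = -4; no display nets 5. Unhealthy prefers no display.
Neither type deviates, so the separating profile is an equilibrium.

Yes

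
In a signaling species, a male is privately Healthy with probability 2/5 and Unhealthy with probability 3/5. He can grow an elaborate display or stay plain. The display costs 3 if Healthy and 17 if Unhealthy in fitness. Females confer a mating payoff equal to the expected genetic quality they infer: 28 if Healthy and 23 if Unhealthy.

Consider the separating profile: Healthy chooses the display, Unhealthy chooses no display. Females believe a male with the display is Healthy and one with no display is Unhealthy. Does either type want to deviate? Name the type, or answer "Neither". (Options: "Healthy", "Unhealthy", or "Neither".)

Neither

The display pays 28; no display pays 23.
Healthy: assigned the display, nets 28 − 3 = 25; deviating to no display nets 23.
Unhealthy: assigned no display, nets 23; deviating to the display nets 28 − 17 = 11.
Both types strictly prefer their assigned action; no profitable deviation.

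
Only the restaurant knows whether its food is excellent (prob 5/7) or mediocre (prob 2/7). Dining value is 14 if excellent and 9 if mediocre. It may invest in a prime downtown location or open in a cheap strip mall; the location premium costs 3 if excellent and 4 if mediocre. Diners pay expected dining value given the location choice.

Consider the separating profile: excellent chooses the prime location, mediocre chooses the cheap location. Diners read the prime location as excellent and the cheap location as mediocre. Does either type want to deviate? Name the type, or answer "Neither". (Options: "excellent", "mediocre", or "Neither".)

The prime location pays 14; the cheap location pays 9.
excellent: assigned the prime location, nets 14 − 3 = 11; deviating to the cheap location nets 9.
mediocre: assigned the cheap location, nets 9; deviating to the prime location nets 14 − 4 = 10.
The mediocre type gains 1 by deviating.

mediocre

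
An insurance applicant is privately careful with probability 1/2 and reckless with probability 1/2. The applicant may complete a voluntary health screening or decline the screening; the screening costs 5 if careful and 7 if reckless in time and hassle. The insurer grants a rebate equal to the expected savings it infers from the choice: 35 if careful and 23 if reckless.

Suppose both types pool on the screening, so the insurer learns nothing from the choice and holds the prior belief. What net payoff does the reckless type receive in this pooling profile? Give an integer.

Pooled rebate = 1/2·35 + 1/2·23 = 29.
reckless pays cost 7 for the screening, so net payoff = 29 − 7 = 22.

22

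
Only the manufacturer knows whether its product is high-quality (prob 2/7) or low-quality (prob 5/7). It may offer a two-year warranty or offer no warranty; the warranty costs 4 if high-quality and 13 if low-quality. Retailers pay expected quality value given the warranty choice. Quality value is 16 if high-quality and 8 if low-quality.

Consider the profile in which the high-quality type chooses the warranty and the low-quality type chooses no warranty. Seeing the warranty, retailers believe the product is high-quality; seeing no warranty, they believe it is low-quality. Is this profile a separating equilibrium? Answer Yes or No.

Under these beliefs, the warranty earns price 16 and no warranty earns price 8.
high-quality: the warranty nets 16 − 4 = 12; no warranty nets 8. high-quality prefers the warranty.
low-quality: the warranty nets 16 − 13 = 3; no warranty nets 8. low-quality prefers no warranty.
Neither type deviates, so the separating profile is an equilibrium.

Yes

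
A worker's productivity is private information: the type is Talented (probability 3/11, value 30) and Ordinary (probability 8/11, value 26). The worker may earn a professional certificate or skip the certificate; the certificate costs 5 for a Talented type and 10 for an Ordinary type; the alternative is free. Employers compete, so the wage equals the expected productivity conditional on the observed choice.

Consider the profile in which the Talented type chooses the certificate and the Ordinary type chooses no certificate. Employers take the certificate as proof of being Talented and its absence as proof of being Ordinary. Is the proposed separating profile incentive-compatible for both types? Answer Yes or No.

Under these beliefs, the certificate earns wage 30 and no certificate earns wage 26.
Talented: the certificate nets 30 − 5 = 25; no certificate nets 26. Talented would deviate to no certificate.
Ordinary: the certificate nets 30 − 10 = 20; no certificate nets 26. Ordinary prefers no certificate.
Talented has a profitable deviation, so the profile is not an equilibrium.

No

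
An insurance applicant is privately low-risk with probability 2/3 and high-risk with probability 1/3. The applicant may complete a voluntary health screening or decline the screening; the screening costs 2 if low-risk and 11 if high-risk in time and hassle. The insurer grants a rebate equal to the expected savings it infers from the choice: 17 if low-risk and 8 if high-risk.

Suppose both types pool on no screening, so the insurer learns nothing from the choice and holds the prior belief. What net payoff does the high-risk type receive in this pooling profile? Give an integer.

Pooled rebate = 2/3·17 + 1/3·8 = 14.
high-risk pays no cost for no screening, so net payoff = 14.

14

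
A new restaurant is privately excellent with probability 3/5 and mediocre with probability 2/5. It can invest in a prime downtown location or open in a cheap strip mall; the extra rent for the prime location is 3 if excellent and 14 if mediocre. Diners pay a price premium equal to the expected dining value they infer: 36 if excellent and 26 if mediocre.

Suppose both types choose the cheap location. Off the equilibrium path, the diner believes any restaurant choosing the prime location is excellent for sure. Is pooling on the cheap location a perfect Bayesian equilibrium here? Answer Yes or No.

No

On path, the diner holds the prior and pays 3/5·36 + 2/5·26 = 32. Off path (the prime location), believing excellent, it pays 36.
excellent: the cheap location nets 32; the prime location nets 36 − 3 = 33. excellent would deviate.
mediocre: the cheap location nets 32; the prime location nets 36 − 14 = 22. mediocre stays.
A type deviates, so pooling fails.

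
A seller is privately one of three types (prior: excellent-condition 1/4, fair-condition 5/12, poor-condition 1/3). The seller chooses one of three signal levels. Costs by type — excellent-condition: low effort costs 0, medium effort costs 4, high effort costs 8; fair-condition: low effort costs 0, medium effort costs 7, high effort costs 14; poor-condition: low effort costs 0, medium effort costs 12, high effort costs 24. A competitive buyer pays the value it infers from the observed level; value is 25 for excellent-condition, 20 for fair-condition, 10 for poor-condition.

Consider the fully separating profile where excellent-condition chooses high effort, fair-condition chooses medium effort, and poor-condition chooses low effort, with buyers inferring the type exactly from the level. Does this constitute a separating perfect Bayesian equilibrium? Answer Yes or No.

Yes

Separating prices: high effort → 25, medium effort → 20, low effort → 10.
excellent-condition (assigned high effort): low effort: 10 − 0 = 10; medium effort: 20 − 4 = 16; high effort: 25 − 8 = 17. excellent-condition stays.
fair-condition (assigned medium effort): low effort: 10 − 0 = 10; medium effort: 20 − 7 = 13; high effort: 25 − 14 = 11. fair-condition stays.
poor-condition (assigned low effort): low effort: 10 − 0 = 10; medium effort: 20 − 12 = 8; high effort: 25 − 24 = 1. poor-condition stays.
Every type prefers its assigned level; separation holds.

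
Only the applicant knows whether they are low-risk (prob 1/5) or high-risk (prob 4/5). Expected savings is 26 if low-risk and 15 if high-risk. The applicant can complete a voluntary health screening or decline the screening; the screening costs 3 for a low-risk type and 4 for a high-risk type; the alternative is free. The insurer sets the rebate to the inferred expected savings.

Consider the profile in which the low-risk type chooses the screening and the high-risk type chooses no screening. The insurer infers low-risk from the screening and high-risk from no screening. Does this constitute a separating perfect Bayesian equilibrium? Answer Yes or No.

No

Under these beliefs, the screening earns rebate 26 and no screening earns rebate 15.
low-risk: the screening nets 26 − 3 = 23; no screening nets 15. low-risk prefers the screening.
high-risk: the screening nets 26 − 4 = 22; no screening nets 15. high-risk would deviate to the screening.
high-risk has a profitable deviation, so the profile is not an equilibrium.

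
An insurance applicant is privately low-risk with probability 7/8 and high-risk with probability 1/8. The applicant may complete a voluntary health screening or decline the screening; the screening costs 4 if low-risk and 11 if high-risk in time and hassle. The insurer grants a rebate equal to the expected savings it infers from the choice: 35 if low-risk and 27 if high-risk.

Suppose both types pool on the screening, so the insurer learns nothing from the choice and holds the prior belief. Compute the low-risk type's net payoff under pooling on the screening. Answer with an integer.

30

Pooled rebate = 7/8·35 + 1/8·27 = 34.
low-risk pays cost 4 for the screening, so net payoff = 34 − 4 = 30.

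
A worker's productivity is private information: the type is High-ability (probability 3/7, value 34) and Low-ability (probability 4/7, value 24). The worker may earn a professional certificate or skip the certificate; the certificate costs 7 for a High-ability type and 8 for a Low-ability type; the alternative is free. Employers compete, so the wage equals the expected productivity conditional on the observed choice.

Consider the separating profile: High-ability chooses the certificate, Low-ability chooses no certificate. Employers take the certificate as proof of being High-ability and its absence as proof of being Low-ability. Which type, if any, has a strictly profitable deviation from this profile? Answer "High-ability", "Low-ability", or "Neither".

The certificate pays 34; no certificate pays 24.
High-ability: assigned the certificate, nets 34 − 7 = 27; deviating to no certificate nets 24.
Low-ability: assigned no certificate, nets 24; deviating to the certificate nets 34 − 8 = 26.
The Low-ability type gains 2 by deviating.

Low-ability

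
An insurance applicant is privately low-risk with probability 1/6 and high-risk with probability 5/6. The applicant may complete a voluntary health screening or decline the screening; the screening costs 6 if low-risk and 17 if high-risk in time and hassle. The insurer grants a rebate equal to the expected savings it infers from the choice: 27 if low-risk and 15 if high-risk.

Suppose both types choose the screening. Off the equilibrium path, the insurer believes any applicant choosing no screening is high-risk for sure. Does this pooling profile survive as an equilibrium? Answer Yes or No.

On path, the insurer holds the prior and pays 1/6·27 + 5/6·15 = 17. Off path (no screening), believing high-risk, it pays 15.
low-risk: the screening nets 17 − 6 = 11; no screening nets 15. low-risk would deviate.
high-risk: the screening nets 17 − 17 = 0; no screening nets 15. high-risk would deviate.
A type deviates, so pooling fails.

No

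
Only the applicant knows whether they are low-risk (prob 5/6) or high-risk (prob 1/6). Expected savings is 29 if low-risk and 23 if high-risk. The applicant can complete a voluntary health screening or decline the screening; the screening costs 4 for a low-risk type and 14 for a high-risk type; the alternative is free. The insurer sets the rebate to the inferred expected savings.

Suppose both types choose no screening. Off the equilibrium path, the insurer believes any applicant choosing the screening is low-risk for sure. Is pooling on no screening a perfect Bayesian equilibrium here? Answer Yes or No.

Yes

On path, the insurer holds the prior and pays 5/6·29 + 1/6·23 = 28. Off path (the screening), believing low-risk, it pays 29.
low-risk: no screening nets 28; the screening nets 29 − 4 = 25. low-risk stays.
high-risk: no screening nets 28; the screening nets 29 − 14 = 15. high-risk stays.
No type deviates, so pooling is sustained.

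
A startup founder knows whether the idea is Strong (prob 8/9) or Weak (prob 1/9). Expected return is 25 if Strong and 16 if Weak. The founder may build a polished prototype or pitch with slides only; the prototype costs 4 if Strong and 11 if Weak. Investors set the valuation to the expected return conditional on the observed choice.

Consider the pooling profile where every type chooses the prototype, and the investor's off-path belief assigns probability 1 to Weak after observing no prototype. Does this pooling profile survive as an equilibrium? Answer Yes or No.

On path, the investor holds the prior and pays 8/9·25 + 1/9·16 = 24. Off path (no prototype), believing Weak, it pays 16.
Strong: the prototype nets 24 − 4 = 20; no prototype nets 16. Strong stays.
Weak: the prototype nets 24 − 11 = 13; no prototype nets 16. Weak would deviate.
A type deviates, so pooling fails.

No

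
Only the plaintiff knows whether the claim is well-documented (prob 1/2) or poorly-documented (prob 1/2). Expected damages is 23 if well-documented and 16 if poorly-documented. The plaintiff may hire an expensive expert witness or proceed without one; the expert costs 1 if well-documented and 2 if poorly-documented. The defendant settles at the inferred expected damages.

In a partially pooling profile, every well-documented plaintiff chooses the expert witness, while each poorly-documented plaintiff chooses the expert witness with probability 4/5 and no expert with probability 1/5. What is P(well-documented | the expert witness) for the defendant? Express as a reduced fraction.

5/9

P(the expert witness) = (1/2)·1 + (1/2)·(4/5) = 9/10.
By Bayes' rule, P(well-documented | the expert witness) = (1/2) / (9/10) = 5/9.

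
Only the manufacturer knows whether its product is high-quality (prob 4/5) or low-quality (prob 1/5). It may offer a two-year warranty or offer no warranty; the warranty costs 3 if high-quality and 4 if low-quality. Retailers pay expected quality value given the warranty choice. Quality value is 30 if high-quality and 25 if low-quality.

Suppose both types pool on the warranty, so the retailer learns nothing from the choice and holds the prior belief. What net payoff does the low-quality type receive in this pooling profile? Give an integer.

25

Pooled price = 4/5·30 + 1/5·25 = 29.
low-quality pays cost 4 for the warranty, so net payoff = 29 − 4 = 25.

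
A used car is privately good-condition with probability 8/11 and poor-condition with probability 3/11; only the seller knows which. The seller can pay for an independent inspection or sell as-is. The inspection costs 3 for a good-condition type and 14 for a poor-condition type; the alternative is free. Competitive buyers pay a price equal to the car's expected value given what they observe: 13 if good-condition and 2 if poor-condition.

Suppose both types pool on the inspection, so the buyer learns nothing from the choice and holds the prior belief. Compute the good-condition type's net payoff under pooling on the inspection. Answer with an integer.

Pooled price = 8/11·13 + 3/11·2 = 10.
good-condition pays cost 3 for the inspection, so net payoff = 10 − 3 = 7.

7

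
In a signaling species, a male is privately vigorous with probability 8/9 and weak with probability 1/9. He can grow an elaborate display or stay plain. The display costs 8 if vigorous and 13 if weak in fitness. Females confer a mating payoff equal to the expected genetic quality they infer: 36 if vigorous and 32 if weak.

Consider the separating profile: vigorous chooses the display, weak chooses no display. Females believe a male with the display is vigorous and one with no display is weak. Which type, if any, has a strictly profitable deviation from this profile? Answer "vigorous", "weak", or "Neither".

The display pays 36; no display pays 32.
vigorous: assigned the display, nets 36 − 8 = 28; deviating to no display nets 32.
weak: assigned no display, nets 32; deviating to the display nets 36 − 13 = 23.
The vigorous type gains 4 by deviating.

vigorous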